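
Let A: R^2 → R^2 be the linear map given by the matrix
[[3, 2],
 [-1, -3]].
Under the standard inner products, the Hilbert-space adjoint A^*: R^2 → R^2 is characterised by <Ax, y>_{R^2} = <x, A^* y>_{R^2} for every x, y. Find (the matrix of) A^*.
A^* = A^T =
[[3, -1],
 [2, -3]]

For real matrices with standard dot products, the defining identity <Ax, y> = <x, A^* y> gives (Ax)^T y = x^T (A^*) y, i.e. x^T A^T y = x^T (A^*) y. Since this holds for all x, y, we must have A^* = A^T. Therefore
A^* =
[[3, -1],
 [2, -3]].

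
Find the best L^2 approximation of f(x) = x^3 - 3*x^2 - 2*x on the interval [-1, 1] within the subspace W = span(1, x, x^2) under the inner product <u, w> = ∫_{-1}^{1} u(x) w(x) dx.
g(x) = -3*x^2 - 7*x/5

The best approximation g ∈ W is the orthogonal projection of f onto W. Writing g = a_0 + a_1 x + a_2 x^2, the coefficients solve the normal equations G · a = b where
  G_{ij} = <φ_i, φ_j> and b_i = <f, φ_i>, with φ_0 = 1, φ_1 = x, φ_2 = x^2.
G =
  [2, 0, 2/3]
  [0, 2/3, 0]
  [2/3, 0, 2/5],
b = (-2, -14/15, -6/5).
Solving gives a_0 = 0, a_1 = -7/5, a_2 = -3, so
  g(x) = -3*x^2 - 7*x/5.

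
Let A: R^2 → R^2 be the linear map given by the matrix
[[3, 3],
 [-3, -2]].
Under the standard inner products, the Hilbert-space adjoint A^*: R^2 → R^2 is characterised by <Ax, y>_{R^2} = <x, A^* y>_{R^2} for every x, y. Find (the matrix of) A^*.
A^* = A^T =
[[3, -3],
 [3, -2]]

For real matrices with standard dot products, the defining identity <Ax, y> = <x, A^* y> gives (Ax)^T y = x^T (A^*) y, i.e. x^T A^T y = x^T (A^*) y. Since this holds for all x, y, we must have A^* = A^T. Therefore
A^* =
[[3, -3],
 [3, -2]].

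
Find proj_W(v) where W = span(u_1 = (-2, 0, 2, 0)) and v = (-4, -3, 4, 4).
proj_W(v) = (-4, 0, 4, 0)

Set up U = [u_1 | ... | u_1] ∈ R^(4×1). The projector onto W = col(U) is P = U (U^T U)^(-1) U^T.
Compute U^T U =
  [8],
and U^T v = (16).
Solve U^T U · c = U^T v for the coefficients: c = (2). The projection is proj_W(v) = U c.
Check: (v - proj_W(v)) · u_1 = 0  (should be 0).
Result: proj_W(v) = (-4, 0, 4, 0).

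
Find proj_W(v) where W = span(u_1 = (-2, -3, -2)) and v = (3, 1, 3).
proj_W(v) = (30/17, 45/17, 30/17)

Set up U = [u_1 | ... | u_1] ∈ R^(3×1). The projector onto W = col(U) is P = U (U^T U)^(-1) U^T.
Compute U^T U =
  [17],
and U^T v = (-15).
Solve U^T U · c = U^T v for the coefficients: c = (-15/17). The projection is proj_W(v) = U c.
Check: (v - proj_W(v)) · u_1 = 0  (should be 0).
Result: proj_W(v) = (30/17, 45/17, 30/17).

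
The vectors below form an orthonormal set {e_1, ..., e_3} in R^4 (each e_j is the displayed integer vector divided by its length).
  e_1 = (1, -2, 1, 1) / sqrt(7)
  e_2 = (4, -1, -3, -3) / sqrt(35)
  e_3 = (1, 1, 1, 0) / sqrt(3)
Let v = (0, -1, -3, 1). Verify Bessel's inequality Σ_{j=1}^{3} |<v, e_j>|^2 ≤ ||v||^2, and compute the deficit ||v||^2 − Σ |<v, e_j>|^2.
Σ |<v, e_j>|^2 = 101/15; ||v||^2 = 11; deficit = 64/15

Write each e_j = u_j / sqrt(<u_j, u_j>) where u_j is the displayed integer vector. Then <v, e_j> = <v, u_j> / sqrt(<u_j, u_j>), so |<v, e_j>|^2 = <v, u_j>^2 / <u_j, u_j>.
Coefficients: <v, e_1> = 0/sqrt(7), <v, e_2> = 7/sqrt(35), <v, e_3> = -4/sqrt(3).
Square and sum: Σ |<v, e_j>|^2 = 101/15.
Compute ||v||^2 = v·v = 11.
Deficit = 11 − 101/15 = 64/15 ≥ 0, confirming Bessel's inequality. (The deficit equals ||v − Σ <v,e_j> e_j||^2, the squared distance from v to span{e_j}.)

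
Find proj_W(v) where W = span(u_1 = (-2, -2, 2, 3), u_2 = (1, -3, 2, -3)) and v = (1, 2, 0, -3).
proj_W(v) = (751/482, 475/482, -272/241, -615/241)

Set up U = [u_1 | ... | u_2] ∈ R^(4×2). The projector onto W = col(U) is P = U (U^T U)^(-1) U^T.
Compute U^T U =
  [21, -1]
  [-1, 23],
and U^T v = (-15, 4).
Solve U^T U · c = U^T v for the coefficients: c = (-341/482, 69/482). The projection is proj_W(v) = U c.
Check: (v - proj_W(v)) · u_1 = 0  (should be 0).
Check: (v - proj_W(v)) · u_2 = 0  (should be 0).
Result: proj_W(v) = (751/482, 475/482, -272/241, -615/241).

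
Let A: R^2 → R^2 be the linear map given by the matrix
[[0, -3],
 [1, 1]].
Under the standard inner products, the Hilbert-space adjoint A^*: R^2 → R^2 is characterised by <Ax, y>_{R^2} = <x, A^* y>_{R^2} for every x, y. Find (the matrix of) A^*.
A^* = A^T =
[[0, 1],
 [-3, 1]]

For real matrices with standard dot products, the defining identity <Ax, y> = <x, A^* y> gives (Ax)^T y = x^T (A^*) y, i.e. x^T A^T y = x^T (A^*) y. Since this holds for all x, y, we must have A^* = A^T. Therefore
A^* =
[[0, 1],
 [-3, 1]].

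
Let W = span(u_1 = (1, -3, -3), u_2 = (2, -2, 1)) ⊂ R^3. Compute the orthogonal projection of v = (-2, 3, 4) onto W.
proj_W(v) = (-175/146, 529/146, 266/73)

Set up U = [u_1 | ... | u_2] ∈ R^(3×2). The projector onto W = col(U) is P = U (U^T U)^(-1) U^T.
Compute U^T U =
  [19, 5]
  [5, 9],
and U^T v = (-23, -6).
Solve U^T U · c = U^T v for the coefficients: c = (-177/146, 1/146). The projection is proj_W(v) = U c.
Check: (v - proj_W(v)) · u_1 = 0  (should be 0).
Check: (v - proj_W(v)) · u_2 = 0  (should be 0).
Result: proj_W(v) = (-175/146, 529/146, 266/73).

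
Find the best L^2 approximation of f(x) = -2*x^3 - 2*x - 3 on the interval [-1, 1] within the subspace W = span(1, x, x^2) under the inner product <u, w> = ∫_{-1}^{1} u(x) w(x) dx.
g(x) = -16*x/5 - 3

The best approximation g ∈ W is the orthogonal projection of f onto W. Writing g = a_0 + a_1 x + a_2 x^2, the coefficients solve the normal equations G · a = b where
  G_{ij} = <φ_i, φ_j> and b_i = <f, φ_i>, with φ_0 = 1, φ_1 = x, φ_2 = x^2.
G =
  [2, 0, 2/3]
  [0, 2/3, 0]
  [2/3, 0, 2/5],
b = (-6, -32/15, -2).
Solving gives a_0 = -3, a_1 = -16/5, a_2 = 0, so
  g(x) = -16*x/5 - 3.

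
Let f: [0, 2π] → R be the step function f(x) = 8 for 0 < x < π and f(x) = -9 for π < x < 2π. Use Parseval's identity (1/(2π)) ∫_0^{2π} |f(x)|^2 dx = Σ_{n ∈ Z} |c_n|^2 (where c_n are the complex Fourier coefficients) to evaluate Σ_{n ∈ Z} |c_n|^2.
Σ |c_n|^2 = 145/2

Parseval equates the L^2 energy of f (normalised by 1/(2π)) with the ℓ^2 sum of its Fourier coefficients: (1/(2π)) ∫_0^{2π} |f|^2 = Σ |c_n|^2.
Compute the left side: (1/(2π)) [∫_0^π 8^2 dx + ∫_π^{2π} (-9)^2 dx] = (1/(2π)) · (64π + 81π) = (64 + 81)/2 = 145/2.
So Σ_{n ∈ Z} |c_n|^2 = 145/2.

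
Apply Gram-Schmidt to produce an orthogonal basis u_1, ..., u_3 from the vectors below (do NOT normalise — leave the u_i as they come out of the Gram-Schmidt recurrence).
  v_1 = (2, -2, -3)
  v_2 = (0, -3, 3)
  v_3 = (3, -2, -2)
Orthogonal basis:
  u_1 = (2, -2, -3)
  u_2 = (6/17, -57/17, 42/17)
  u_3 = (35/33, 14/33, 14/33)

Apply the Gram-Schmidt recurrence
  u_1 = v_1
  u_i = v_i − Σ_{j<i} ((v_i · u_j) / (u_j · u_j)) · u_j.

Step by step this gives:
  u_1 = (2, -2, -3)
  u_2 = (6/17, -57/17, 42/17)
  u_3 = (35/33, 14/33, 14/33)

Orthogonality check:
  u_2 · u_1 = 0 (should be 0)
  u_3 · u_1 = 0 (should be 0)
  u_3 · u_2 = 0 (should be 0)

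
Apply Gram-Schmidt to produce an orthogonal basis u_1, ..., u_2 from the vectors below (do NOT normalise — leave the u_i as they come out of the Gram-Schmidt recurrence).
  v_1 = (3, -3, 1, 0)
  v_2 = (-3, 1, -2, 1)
Orthogonal basis:
  u_1 = (3, -3, 1, 0)
  u_2 = (-15/19, -23/19, -24/19, 1)

Apply the Gram-Schmidt recurrence
  u_1 = v_1
  u_i = v_i − Σ_{j<i} ((v_i · u_j) / (u_j · u_j)) · u_j.

Step by step this gives:
  u_1 = (3, -3, 1, 0)
  u_2 = (-15/19, -23/19, -24/19, 1)

Orthogonality check:
  u_2 · u_1 = 0 (should be 0)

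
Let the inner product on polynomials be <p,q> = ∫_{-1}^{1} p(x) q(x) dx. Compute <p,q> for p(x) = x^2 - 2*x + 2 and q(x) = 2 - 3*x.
<p,q> = 40/3

Expand the product: p(x)·q(x) = -3*x^3 + 8*x^2 - 10*x + 4.
∫_{-1}^{1} of each monomial x^k gives [2/(k+1) if k even, 0 if k odd]. Integrating term-by-term (or equivalently evaluating the antiderivative F(x) = -3*x^4/4 + 8*x^3/3 - 5*x^2 + 4*x at the endpoints):
  F(1) − F(−1) = 11/12 − (-149/12) = 40/3.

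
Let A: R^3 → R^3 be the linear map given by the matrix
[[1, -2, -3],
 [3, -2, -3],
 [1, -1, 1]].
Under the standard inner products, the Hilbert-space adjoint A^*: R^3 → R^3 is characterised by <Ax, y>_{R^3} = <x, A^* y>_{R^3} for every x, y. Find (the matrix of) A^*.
A^* = A^T =
[[1, 3, 1],
 [-2, -2, -1],
 [-3, -3, 1]]

For real matrices with standard dot products, the defining identity <Ax, y> = <x, A^* y> gives (Ax)^T y = x^T (A^*) y, i.e. x^T A^T y = x^T (A^*) y. Since this holds for all x, y, we must have A^* = A^T. Therefore
A^* =
[[1, 3, 1],
 [-2, -2, -1],
 [-3, -3, 1]].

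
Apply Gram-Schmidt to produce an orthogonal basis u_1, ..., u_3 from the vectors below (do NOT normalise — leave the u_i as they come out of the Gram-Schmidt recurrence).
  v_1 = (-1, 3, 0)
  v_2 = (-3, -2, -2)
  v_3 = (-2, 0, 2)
Orthogonal basis:
  u_1 = (-1, 3, 0)
  u_2 = (-33/10, -11/10, -2)
  u_3 = (-204/161, -68/161, 374/161)

Apply the Gram-Schmidt recurrence
  u_1 = v_1
  u_i = v_i − Σ_{j<i} ((v_i · u_j) / (u_j · u_j)) · u_j.

Step by step this gives:
  u_1 = (-1, 3, 0)
  u_2 = (-33/10, -11/10, -2)
  u_3 = (-204/161, -68/161, 374/161)

Orthogonality check:
  u_2 · u_1 = 0 (should be 0)
  u_3 · u_1 = 0 (should be 0)
  u_3 · u_2 = 0 (should be 0)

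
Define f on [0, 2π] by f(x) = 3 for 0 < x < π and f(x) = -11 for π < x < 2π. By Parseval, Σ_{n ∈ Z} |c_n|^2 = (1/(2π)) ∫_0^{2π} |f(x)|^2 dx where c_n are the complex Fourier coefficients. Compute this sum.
Σ |c_n|^2 = 65

Parseval equates the L^2 energy of f (normalised by 1/(2π)) with the ℓ^2 sum of its Fourier coefficients: (1/(2π)) ∫_0^{2π} |f|^2 = Σ |c_n|^2.
Compute the left side: (1/(2π)) [∫_0^π 3^2 dx + ∫_π^{2π} (-11)^2 dx] = (1/(2π)) · (9π + 121π) = (9 + 121)/2 = 65.
So Σ_{n ∈ Z} |c_n|^2 = 65.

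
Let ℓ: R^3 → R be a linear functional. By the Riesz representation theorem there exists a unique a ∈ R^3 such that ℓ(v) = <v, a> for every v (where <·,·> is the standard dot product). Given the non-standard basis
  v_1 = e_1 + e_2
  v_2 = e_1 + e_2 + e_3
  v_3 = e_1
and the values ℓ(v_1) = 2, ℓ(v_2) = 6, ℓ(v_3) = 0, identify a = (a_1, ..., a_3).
a = (0, 2, 4)

Write a = (a_1, ..., a_3) in the standard basis. For each basis vector v_i, ℓ(v_i) = <v_i, a> is a linear equation in the a_j's. Collect the n equations into a matrix system V a = ℓ, where row i of V is v_i (expressed in the standard basis). Since V is invertible (lower-triangular with 1s on the diagonal, up to permutation), solve by back-substitution:
  V =
[[1, 1, 0],
 [1, 1, 1],
 [1, 0, 0]]
  V a = (2, 6, 0)
Solving gives a = (0, 2, 4).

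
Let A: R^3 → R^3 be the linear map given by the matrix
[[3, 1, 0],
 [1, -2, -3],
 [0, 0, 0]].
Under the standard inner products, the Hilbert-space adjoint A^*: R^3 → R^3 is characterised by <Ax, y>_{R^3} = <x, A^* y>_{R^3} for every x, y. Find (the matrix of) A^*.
A^* = A^T =
[[3, 1, 0],
 [1, -2, 0],
 [0, -3, 0]]

For real matrices with standard dot products, the defining identity <Ax, y> = <x, A^* y> gives (Ax)^T y = x^T (A^*) y, i.e. x^T A^T y = x^T (A^*) y. Since this holds for all x, y, we must have A^* = A^T. Therefore
A^* =
[[3, 1, 0],
 [1, -2, 0],
 [0, -3, 0]].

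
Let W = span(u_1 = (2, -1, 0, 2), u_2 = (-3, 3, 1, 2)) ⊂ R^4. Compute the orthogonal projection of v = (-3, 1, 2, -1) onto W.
proj_W(v) = (-69/26, 24/13, 9/26, -12/13)

Set up U = [u_1 | ... | u_2] ∈ R^(4×2). The projector onto W = col(U) is P = U (U^T U)^(-1) U^T.
Compute U^T U =
  [9, -5]
  [-5, 23],
and U^T v = (-9, 12).
Solve U^T U · c = U^T v for the coefficients: c = (-21/26, 9/26). The projection is proj_W(v) = U c.
Check: (v - proj_W(v)) · u_1 = 0  (should be 0).
Check: (v - proj_W(v)) · u_2 = 0  (should be 0).
Result: proj_W(v) = (-69/26, 24/13, 9/26, -12/13).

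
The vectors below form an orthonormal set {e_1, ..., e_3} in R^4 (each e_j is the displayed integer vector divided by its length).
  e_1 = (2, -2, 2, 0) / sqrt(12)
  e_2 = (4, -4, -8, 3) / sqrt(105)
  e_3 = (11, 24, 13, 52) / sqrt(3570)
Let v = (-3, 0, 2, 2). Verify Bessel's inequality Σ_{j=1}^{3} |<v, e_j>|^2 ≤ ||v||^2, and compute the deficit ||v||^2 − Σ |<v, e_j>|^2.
Σ |<v, e_j>|^2 = 773/102; ||v||^2 = 17; deficit = 961/102

Write each e_j = u_j / sqrt(<u_j, u_j>) where u_j is the displayed integer vector. Then <v, e_j> = <v, u_j> / sqrt(<u_j, u_j>), so |<v, e_j>|^2 = <v, u_j>^2 / <u_j, u_j>.
Coefficients: <v, e_1> = -2/sqrt(12), <v, e_2> = -22/sqrt(105), <v, e_3> = 97/sqrt(3570).
Square and sum: Σ |<v, e_j>|^2 = 773/102.
Compute ||v||^2 = v·v = 17.
Deficit = 17 − 773/102 = 961/102 ≥ 0, confirming Bessel's inequality. (The deficit equals ||v − Σ <v,e_j> e_j||^2, the squared distance from v to span{e_j}.)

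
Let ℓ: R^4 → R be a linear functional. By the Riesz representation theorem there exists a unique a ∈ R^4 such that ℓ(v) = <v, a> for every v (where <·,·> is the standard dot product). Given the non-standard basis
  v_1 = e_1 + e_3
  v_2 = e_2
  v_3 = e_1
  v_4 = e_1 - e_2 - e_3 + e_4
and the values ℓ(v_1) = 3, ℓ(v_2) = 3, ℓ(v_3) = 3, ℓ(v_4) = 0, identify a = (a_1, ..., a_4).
a = (3, 3, 0, 0)

Write a = (a_1, ..., a_4) in the standard basis. For each basis vector v_i, ℓ(v_i) = <v_i, a> is a linear equation in the a_j's. Collect the n equations into a matrix system V a = ℓ, where row i of V is v_i (expressed in the standard basis). Since V is invertible (lower-triangular with 1s on the diagonal, up to permutation), solve by back-substitution:
  V =
[[1, 0, 1, 0],
 [0, 1, 0, 0],
 [1, 0, 0, 0],
 [1, -1, -1, 1]]
  V a = (3, 3, 3, 0)
Solving gives a = (3, 3, 0, 0).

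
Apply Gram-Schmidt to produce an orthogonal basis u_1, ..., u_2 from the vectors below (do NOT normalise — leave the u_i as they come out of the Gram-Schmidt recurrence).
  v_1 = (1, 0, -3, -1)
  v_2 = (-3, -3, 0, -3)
Orthogonal basis:
  u_1 = (1, 0, -3, -1)
  u_2 = (-3, -3, 0, -3)

Apply the Gram-Schmidt recurrence
  u_1 = v_1
  u_i = v_i − Σ_{j<i} ((v_i · u_j) / (u_j · u_j)) · u_j.

Step by step this gives:
  u_1 = (1, 0, -3, -1)
  u_2 = (-3, -3, 0, -3)

Orthogonality check:
  u_2 · u_1 = 0 (should be 0)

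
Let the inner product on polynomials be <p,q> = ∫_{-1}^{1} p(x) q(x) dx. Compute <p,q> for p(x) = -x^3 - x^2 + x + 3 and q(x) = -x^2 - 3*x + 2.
<p,q> = 124/15

Expand the product: p(x)·q(x) = x^5 + 4*x^4 - 8*x^2 - 7*x + 6.
∫_{-1}^{1} of each monomial x^k gives [2/(k+1) if k even, 0 if k odd]. Integrating term-by-term (or equivalently evaluating the antiderivative F(x) = x^6/6 + 4*x^5/5 - 8*x^3/3 - 7*x^2/2 + 6*x at the endpoints):
  F(1) − F(−1) = 4/5 − (-112/15) = 124/15.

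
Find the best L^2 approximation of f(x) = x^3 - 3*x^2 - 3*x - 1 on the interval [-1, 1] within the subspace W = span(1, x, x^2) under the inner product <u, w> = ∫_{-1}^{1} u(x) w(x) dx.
g(x) = -3*x^2 - 12*x/5 - 1

The best approximation g ∈ W is the orthogonal projection of f onto W. Writing g = a_0 + a_1 x + a_2 x^2, the coefficients solve the normal equations G · a = b where
  G_{ij} = <φ_i, φ_j> and b_i = <f, φ_i>, with φ_0 = 1, φ_1 = x, φ_2 = x^2.
G =
  [2, 0, 2/3]
  [0, 2/3, 0]
  [2/3, 0, 2/5],
b = (-4, -8/5, -28/15).
Solving gives a_0 = -1, a_1 = -12/5, a_2 = -3, so
  g(x) = -3*x^2 - 12*x/5 - 1.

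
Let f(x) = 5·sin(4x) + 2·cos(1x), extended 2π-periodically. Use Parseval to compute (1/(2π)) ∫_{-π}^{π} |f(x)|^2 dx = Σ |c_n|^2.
Σ |c_n|^2 = 29/2

Expand |f|^2 and use orthogonality of {sin(nx), cos(mx)} on [-π, π]:
  ∫_{-π}^{π} sin(nx)^2 dx = π, ∫ cos(mx)^2 dx = π, and cross terms integrate to 0.
So ∫_{-π}^{π} f(x)^2 dx = 5^2 · π + 2^2 · π = (25 + 4)π.
Divide by 2π: (25 + 4)/2 = 29/2.
By Parseval, this equals Σ |c_n|^2.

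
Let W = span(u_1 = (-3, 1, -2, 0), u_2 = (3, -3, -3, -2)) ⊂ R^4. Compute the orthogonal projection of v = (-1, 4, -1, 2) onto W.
proj_W(v) = (-1059/398, 693/398, 72/199, 170/199)

Set up U = [u_1 | ... | u_2] ∈ R^(4×2). The projector onto W = col(U) is P = U (U^T U)^(-1) U^T.
Compute U^T U =
  [14, -6]
  [-6, 31],
and U^T v = (9, -16).
Solve U^T U · c = U^T v for the coefficients: c = (183/398, -85/199). The projection is proj_W(v) = U c.
Check: (v - proj_W(v)) · u_1 = 0  (should be 0).
Check: (v - proj_W(v)) · u_2 = 0  (should be 0).
Result: proj_W(v) = (-1059/398, 693/398, 72/199, 170/199).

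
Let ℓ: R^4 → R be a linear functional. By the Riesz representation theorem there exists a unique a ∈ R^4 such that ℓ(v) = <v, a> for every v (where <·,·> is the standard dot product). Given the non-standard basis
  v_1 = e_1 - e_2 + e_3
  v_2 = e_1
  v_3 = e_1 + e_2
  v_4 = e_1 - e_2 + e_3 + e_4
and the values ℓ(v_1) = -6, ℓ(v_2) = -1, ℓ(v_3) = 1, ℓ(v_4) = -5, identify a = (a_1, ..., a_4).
a = (-1, 2, -3, 1)

Write a = (a_1, ..., a_4) in the standard basis. For each basis vector v_i, ℓ(v_i) = <v_i, a> is a linear equation in the a_j's. Collect the n equations into a matrix system V a = ℓ, where row i of V is v_i (expressed in the standard basis). Since V is invertible (lower-triangular with 1s on the diagonal, up to permutation), solve by back-substitution:
  V =
[[1, -1, 1, 0],
 [1, 0, 0, 0],
 [1, 1, 0, 0],
 [1, -1, 1, 1]]
  V a = (-6, -1, 1, -5)
Solving gives a = (-1, 2, -3, 1).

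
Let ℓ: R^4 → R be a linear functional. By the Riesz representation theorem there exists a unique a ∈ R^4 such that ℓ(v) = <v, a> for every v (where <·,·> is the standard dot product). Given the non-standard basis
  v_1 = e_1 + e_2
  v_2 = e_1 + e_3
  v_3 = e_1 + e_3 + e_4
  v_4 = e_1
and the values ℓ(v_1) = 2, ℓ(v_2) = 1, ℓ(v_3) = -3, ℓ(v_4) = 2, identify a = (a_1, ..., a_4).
a = (2, 0, -1, -4)

Write a = (a_1, ..., a_4) in the standard basis. For each basis vector v_i, ℓ(v_i) = <v_i, a> is a linear equation in the a_j's. Collect the n equations into a matrix system V a = ℓ, where row i of V is v_i (expressed in the standard basis). Since V is invertible (lower-triangular with 1s on the diagonal, up to permutation), solve by back-substitution:
  V =
[[1, 1, 0, 0],
 [1, 0, 1, 0],
 [1, 0, 1, 1],
 [1, 0, 0, 0]]
  V a = (2, 1, -3, 2)
Solving gives a = (2, 0, -1, -4).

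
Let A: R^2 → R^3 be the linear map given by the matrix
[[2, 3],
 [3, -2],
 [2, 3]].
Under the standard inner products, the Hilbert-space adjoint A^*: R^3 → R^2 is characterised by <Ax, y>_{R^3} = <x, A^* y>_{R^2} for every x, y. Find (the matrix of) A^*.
A^* = A^T =
[[2, 3, 2],
 [3, -2, 3]]

For real matrices with standard dot products, the defining identity <Ax, y> = <x, A^* y> gives (Ax)^T y = x^T (A^*) y, i.e. x^T A^T y = x^T (A^*) y. Since this holds for all x, y, we must have A^* = A^T. Therefore
A^* =
[[2, 3, 2],
 [3, -2, 3]].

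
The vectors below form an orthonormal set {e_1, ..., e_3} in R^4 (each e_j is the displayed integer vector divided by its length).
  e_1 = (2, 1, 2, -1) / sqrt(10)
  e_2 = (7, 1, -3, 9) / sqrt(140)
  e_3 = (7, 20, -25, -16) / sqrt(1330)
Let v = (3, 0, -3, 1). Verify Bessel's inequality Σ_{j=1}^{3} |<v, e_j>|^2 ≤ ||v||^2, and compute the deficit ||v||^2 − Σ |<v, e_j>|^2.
Σ |<v, e_j>|^2 = 1199/76; ||v||^2 = 19; deficit = 245/76

Write each e_j = u_j / sqrt(<u_j, u_j>) where u_j is the displayed integer vector. Then <v, e_j> = <v, u_j> / sqrt(<u_j, u_j>), so |<v, e_j>|^2 = <v, u_j>^2 / <u_j, u_j>.
Coefficients: <v, e_1> = -1/sqrt(10), <v, e_2> = 39/sqrt(140), <v, e_3> = 80/sqrt(1330).
Square and sum: Σ |<v, e_j>|^2 = 1199/76.
Compute ||v||^2 = v·v = 19.
Deficit = 19 − 1199/76 = 245/76 ≥ 0, confirming Bessel's inequality. (The deficit equals ||v − Σ <v,e_j> e_j||^2, the squared distance from v to span{e_j}.)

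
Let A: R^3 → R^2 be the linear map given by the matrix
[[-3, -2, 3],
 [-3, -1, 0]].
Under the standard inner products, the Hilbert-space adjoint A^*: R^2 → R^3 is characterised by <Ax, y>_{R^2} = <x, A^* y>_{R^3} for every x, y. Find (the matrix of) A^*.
A^* = A^T =
[[-3, -3],
 [-2, -1],
 [3, 0]]

For real matrices with standard dot products, the defining identity <Ax, y> = <x, A^* y> gives (Ax)^T y = x^T (A^*) y, i.e. x^T A^T y = x^T (A^*) y. Since this holds for all x, y, we must have A^* = A^T. Therefore
A^* =
[[-3, -3],
 [-2, -1],
 [3, 0]].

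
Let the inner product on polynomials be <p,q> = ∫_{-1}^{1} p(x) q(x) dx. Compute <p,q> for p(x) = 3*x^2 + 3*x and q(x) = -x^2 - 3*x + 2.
<p,q> = -16/5

Expand the product: p(x)·q(x) = -3*x^4 - 12*x^3 - 3*x^2 + 6*x.
∫_{-1}^{1} of each monomial x^k gives [2/(k+1) if k even, 0 if k odd]. Integrating term-by-term (or equivalently evaluating the antiderivative F(x) = -3*x^5/5 - 3*x^4 - x^3 + 3*x^2 at the endpoints):
  F(1) − F(−1) = -8/5 − (8/5) = -16/5.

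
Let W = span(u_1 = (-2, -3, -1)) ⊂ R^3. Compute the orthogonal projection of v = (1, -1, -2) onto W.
proj_W(v) = (-3/7, -9/14, -3/14)

Set up U = [u_1 | ... | u_1] ∈ R^(3×1). The projector onto W = col(U) is P = U (U^T U)^(-1) U^T.
Compute U^T U =
  [14],
and U^T v = (3).
Solve U^T U · c = U^T v for the coefficients: c = (3/14). The projection is proj_W(v) = U c.
Check: (v - proj_W(v)) · u_1 = 0  (should be 0).
Result: proj_W(v) = (-3/7, -9/14, -3/14).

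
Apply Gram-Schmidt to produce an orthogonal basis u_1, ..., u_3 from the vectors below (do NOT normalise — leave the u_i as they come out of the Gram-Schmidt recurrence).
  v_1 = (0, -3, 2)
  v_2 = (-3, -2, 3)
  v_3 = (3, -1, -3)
Orthogonal basis:
  u_1 = (0, -3, 2)
  u_2 = (-3, 10/13, 15/13)
  u_3 = (-45/71, -54/71, -81/71)

Apply the Gram-Schmidt recurrence
  u_1 = v_1
  u_i = v_i − Σ_{j<i} ((v_i · u_j) / (u_j · u_j)) · u_j.

Step by step this gives:
  u_1 = (0, -3, 2)
  u_2 = (-3, 10/13, 15/13)
  u_3 = (-45/71, -54/71, -81/71)

Orthogonality check:
  u_2 · u_1 = 0 (should be 0)
  u_3 · u_1 = 0 (should be 0)
  u_3 · u_2 = 0 (should be 0)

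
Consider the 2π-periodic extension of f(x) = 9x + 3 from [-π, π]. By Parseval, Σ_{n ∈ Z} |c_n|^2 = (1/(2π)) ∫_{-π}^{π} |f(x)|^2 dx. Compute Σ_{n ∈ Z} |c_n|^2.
Σ |c_n|^2 = 27π^2 + 9

Expand and integrate term by term over [-π, π]:
  ∫ (9x)^2 dx = 81·(2π^3/3); ∫ 2·9·(3)·x dx = 0 (odd integrand); ∫ 3^2 dx = 9·2π.
So (1/(2π)) ∫_{-π}^{π} (9x + 3)^2 dx = 81π^2/3 + 9 = 27π^2 + 9.
Parseval ⇒ Σ |c_n|^2 = 27π^2 + 9.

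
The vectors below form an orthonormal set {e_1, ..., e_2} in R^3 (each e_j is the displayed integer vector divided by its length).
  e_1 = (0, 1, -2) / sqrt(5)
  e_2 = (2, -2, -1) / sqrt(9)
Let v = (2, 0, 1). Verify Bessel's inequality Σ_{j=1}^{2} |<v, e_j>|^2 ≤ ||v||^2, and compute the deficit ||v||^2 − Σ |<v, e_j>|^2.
Σ |<v, e_j>|^2 = 9/5; ||v||^2 = 5; deficit = 16/5

Write each e_j = u_j / sqrt(<u_j, u_j>) where u_j is the displayed integer vector. Then <v, e_j> = <v, u_j> / sqrt(<u_j, u_j>), so |<v, e_j>|^2 = <v, u_j>^2 / <u_j, u_j>.
Coefficients: <v, e_1> = -2/sqrt(5), <v, e_2> = 3/sqrt(9).
Square and sum: Σ |<v, e_j>|^2 = 9/5.
Compute ||v||^2 = v·v = 5.
Deficit = 5 − 9/5 = 16/5 ≥ 0, confirming Bessel's inequality. (The deficit equals ||v − Σ <v,e_j> e_j||^2, the squared distance from v to span{e_j}.)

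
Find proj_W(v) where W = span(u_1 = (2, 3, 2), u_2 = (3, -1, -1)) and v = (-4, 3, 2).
proj_W(v) = (-123/31, 85/31, 73/31)

Set up U = [u_1 | ... | u_2] ∈ R^(3×2). The projector onto W = col(U) is P = U (U^T U)^(-1) U^T.
Compute U^T U =
  [17, 1]
  [1, 11],
and U^T v = (5, -17).
Solve U^T U · c = U^T v for the coefficients: c = (12/31, -49/31). The projection is proj_W(v) = U c.
Check: (v - proj_W(v)) · u_1 = 0  (should be 0).
Check: (v - proj_W(v)) · u_2 = 0  (should be 0).
Result: proj_W(v) = (-123/31, 85/31, 73/31).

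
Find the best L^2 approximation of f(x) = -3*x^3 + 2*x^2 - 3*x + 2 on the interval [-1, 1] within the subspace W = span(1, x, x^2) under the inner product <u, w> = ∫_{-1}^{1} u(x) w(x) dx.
g(x) = 2*x^2 - 24*x/5 + 2

The best approximation g ∈ W is the orthogonal projection of f onto W. Writing g = a_0 + a_1 x + a_2 x^2, the coefficients solve the normal equations G · a = b where
  G_{ij} = <φ_i, φ_j> and b_i = <f, φ_i>, with φ_0 = 1, φ_1 = x, φ_2 = x^2.
G =
  [2, 0, 2/3]
  [0, 2/3, 0]
  [2/3, 0, 2/5],
b = (16/3, -16/5, 32/15).
Solving gives a_0 = 2, a_1 = -24/5, a_2 = 2, so
  g(x) = 2*x^2 - 24*x/5 + 2.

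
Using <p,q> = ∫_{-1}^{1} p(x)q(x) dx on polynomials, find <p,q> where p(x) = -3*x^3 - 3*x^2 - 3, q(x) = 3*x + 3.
<p,q> = -138/5

Expand the product: p(x)·q(x) = -9*x^4 - 18*x^3 - 9*x^2 - 9*x - 9.
∫_{-1}^{1} of each monomial x^k gives [2/(k+1) if k even, 0 if k odd]. Integrating term-by-term (or equivalently evaluating the antiderivative F(x) = -9*x^5/5 - 9*x^4/2 - 3*x^3 - 9*x^2/2 - 9*x at the endpoints):
  F(1) − F(−1) = -114/5 − (24/5) = -138/5.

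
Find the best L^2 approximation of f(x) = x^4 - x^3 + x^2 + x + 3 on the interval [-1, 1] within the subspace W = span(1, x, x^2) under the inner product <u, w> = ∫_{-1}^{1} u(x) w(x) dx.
g(x) = 13*x^2/7 + 2*x/5 + 102/35

The best approximation g ∈ W is the orthogonal projection of f onto W. Writing g = a_0 + a_1 x + a_2 x^2, the coefficients solve the normal equations G · a = b where
  G_{ij} = <φ_i, φ_j> and b_i = <f, φ_i>, with φ_0 = 1, φ_1 = x, φ_2 = x^2.
G =
  [2, 0, 2/3]
  [0, 2/3, 0]
  [2/3, 0, 2/5],
b = (106/15, 4/15, 94/35).
Solving gives a_0 = 102/35, a_1 = 2/5, a_2 = 13/7, so
  g(x) = 13*x^2/7 + 2*x/5 + 102/35.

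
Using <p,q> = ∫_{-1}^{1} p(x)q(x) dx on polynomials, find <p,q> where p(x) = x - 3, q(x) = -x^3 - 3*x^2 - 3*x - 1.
<p,q> = 48/5

Expand the product: p(x)·q(x) = -x^4 + 6*x^2 + 8*x + 3.
∫_{-1}^{1} of each monomial x^k gives [2/(k+1) if k even, 0 if k odd]. Integrating term-by-term (or equivalently evaluating the antiderivative F(x) = -x^5/5 + 2*x^3 + 4*x^2 + 3*x at the endpoints):
  F(1) − F(−1) = 44/5 − (-4/5) = 48/5.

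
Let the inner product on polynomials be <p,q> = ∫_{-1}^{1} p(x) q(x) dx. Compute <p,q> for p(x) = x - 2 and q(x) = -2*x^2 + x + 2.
<p,q> = -14/3

Expand the product: p(x)·q(x) = -2*x^3 + 5*x^2 - 4.
∫_{-1}^{1} of each monomial x^k gives [2/(k+1) if k even, 0 if k odd]. Integrating term-by-term (or equivalently evaluating the antiderivative F(x) = -x^4/2 + 5*x^3/3 - 4*x at the endpoints):
  F(1) − F(−1) = -17/6 − (11/6) = -14/3.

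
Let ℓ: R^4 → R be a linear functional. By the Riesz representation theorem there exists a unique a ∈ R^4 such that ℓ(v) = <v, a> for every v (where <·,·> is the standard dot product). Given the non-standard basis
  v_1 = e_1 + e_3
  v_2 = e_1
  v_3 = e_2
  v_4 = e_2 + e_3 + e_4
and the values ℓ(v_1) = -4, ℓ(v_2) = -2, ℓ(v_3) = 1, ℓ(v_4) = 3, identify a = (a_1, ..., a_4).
a = (-2, 1, -2, 4)

Write a = (a_1, ..., a_4) in the standard basis. For each basis vector v_i, ℓ(v_i) = <v_i, a> is a linear equation in the a_j's. Collect the n equations into a matrix system V a = ℓ, where row i of V is v_i (expressed in the standard basis). Since V is invertible (lower-triangular with 1s on the diagonal, up to permutation), solve by back-substitution:
  V =
[[1, 0, 1, 0],
 [1, 0, 0, 0],
 [0, 1, 0, 0],
 [0, 1, 1, 1]]
  V a = (-4, -2, 1, 3)
Solving gives a = (-2, 1, -2, 4).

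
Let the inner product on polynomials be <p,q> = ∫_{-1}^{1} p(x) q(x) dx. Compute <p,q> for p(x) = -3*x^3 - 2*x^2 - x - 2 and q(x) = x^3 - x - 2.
<p,q> = 1184/105

Expand the product: p(x)·q(x) = -3*x^6 - 2*x^5 + 2*x^4 + 6*x^3 + 5*x^2 + 4*x + 4.
∫_{-1}^{1} of each monomial x^k gives [2/(k+1) if k even, 0 if k odd]. Integrating term-by-term (or equivalently evaluating the antiderivative F(x) = -3*x^7/7 - x^6/3 + 2*x^5/5 + 3*x^4/2 + 5*x^3/3 + 2*x^2 + 4*x at the endpoints):
  F(1) − F(−1) = 1849/210 − (-173/70) = 1184/105.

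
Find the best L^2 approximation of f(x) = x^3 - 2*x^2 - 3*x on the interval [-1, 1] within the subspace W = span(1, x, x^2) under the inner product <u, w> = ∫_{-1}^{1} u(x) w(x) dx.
g(x) = -2*x^2 - 12*x/5

The best approximation g ∈ W is the orthogonal projection of f onto W. Writing g = a_0 + a_1 x + a_2 x^2, the coefficients solve the normal equations G · a = b where
  G_{ij} = <φ_i, φ_j> and b_i = <f, φ_i>, with φ_0 = 1, φ_1 = x, φ_2 = x^2.
G =
  [2, 0, 2/3]
  [0, 2/3, 0]
  [2/3, 0, 2/5],
b = (-4/3, -8/5, -4/5).
Solving gives a_0 = 0, a_1 = -12/5, a_2 = -2, so
  g(x) = -2*x^2 - 12*x/5.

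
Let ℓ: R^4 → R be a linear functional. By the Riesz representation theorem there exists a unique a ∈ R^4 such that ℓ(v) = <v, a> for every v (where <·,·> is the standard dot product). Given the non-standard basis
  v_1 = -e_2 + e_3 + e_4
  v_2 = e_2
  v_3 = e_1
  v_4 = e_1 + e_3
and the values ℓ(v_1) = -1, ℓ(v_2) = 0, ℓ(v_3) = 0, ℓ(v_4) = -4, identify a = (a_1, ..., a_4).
a = (0, 0, -4, 3)

Write a = (a_1, ..., a_4) in the standard basis. For each basis vector v_i, ℓ(v_i) = <v_i, a> is a linear equation in the a_j's. Collect the n equations into a matrix system V a = ℓ, where row i of V is v_i (expressed in the standard basis). Since V is invertible (lower-triangular with 1s on the diagonal, up to permutation), solve by back-substitution:
  V =
[[0, -1, 1, 1],
 [0, 1, 0, 0],
 [1, 0, 0, 0],
 [1, 0, 1, 0]]
  V a = (-1, 0, 0, -4)
Solving gives a = (0, 0, -4, 3).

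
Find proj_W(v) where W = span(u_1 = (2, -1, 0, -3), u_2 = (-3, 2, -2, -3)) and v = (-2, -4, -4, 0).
proj_W(v) = (-8/11, 58/121, -56/121, -78/121)

Set up U = [u_1 | ... | u_2] ∈ R^(4×2). The projector onto W = col(U) is P = U (U^T U)^(-1) U^T.
Compute U^T U =
  [14, 1]
  [1, 26],
and U^T v = (0, 6).
Solve U^T U · c = U^T v for the coefficients: c = (-2/121, 28/121). The projection is proj_W(v) = U c.
Check: (v - proj_W(v)) · u_1 = 0  (should be 0).
Check: (v - proj_W(v)) · u_2 = 0  (should be 0).
Result: proj_W(v) = (-8/11, 58/121, -56/121, -78/121).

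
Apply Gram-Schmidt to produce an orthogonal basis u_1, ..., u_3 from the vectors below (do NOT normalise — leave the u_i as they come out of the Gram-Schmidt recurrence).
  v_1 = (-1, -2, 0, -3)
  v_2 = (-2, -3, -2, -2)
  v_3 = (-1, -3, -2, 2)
Orthogonal basis:
  u_1 = (-1, -2, 0, -3)
  u_2 = (-1, -1, -2, 1)
  u_3 = (1/2, -10/7, 6/7, 11/14)

Apply the Gram-Schmidt recurrence
  u_1 = v_1
  u_i = v_i − Σ_{j<i} ((v_i · u_j) / (u_j · u_j)) · u_j.

Step by step this gives:
  u_1 = (-1, -2, 0, -3)
  u_2 = (-1, -1, -2, 1)
  u_3 = (1/2, -10/7, 6/7, 11/14)

Orthogonality check:
  u_2 · u_1 = 0 (should be 0)
  u_3 · u_1 = 0 (should be 0)
  u_3 · u_2 = 0 (should be 0)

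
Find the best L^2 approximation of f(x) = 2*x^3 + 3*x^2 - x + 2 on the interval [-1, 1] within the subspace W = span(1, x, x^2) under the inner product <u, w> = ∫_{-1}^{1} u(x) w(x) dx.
g(x) = 3*x^2 + x/5 + 2

The best approximation g ∈ W is the orthogonal projection of f onto W. Writing g = a_0 + a_1 x + a_2 x^2, the coefficients solve the normal equations G · a = b where
  G_{ij} = <φ_i, φ_j> and b_i = <f, φ_i>, with φ_0 = 1, φ_1 = x, φ_2 = x^2.
G =
  [2, 0, 2/3]
  [0, 2/3, 0]
  [2/3, 0, 2/5],
b = (6, 2/15, 38/15).
Solving gives a_0 = 2, a_1 = 1/5, a_2 = 3, so
  g(x) = 3*x^2 + x/5 + 2.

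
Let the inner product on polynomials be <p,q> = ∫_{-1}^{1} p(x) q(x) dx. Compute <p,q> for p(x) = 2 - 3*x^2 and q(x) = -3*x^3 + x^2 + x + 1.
<p,q> = 32/15

Expand the product: p(x)·q(x) = 9*x^5 - 3*x^4 - 9*x^3 - x^2 + 2*x + 2.
∫_{-1}^{1} of each monomial x^k gives [2/(k+1) if k even, 0 if k odd]. Integrating term-by-term (or equivalently evaluating the antiderivative F(x) = 3*x^6/2 - 3*x^5/5 - 9*x^4/4 - x^3/3 + x^2 + 2*x at the endpoints):
  F(1) − F(−1) = 79/60 − (-49/60) = 32/15.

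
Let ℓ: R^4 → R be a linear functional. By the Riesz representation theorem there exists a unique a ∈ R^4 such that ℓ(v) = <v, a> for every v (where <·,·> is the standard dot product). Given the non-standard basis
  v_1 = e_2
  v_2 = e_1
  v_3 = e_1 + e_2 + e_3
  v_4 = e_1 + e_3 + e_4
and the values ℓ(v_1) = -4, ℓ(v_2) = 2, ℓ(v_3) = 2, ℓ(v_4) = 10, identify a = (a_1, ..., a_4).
a = (2, -4, 4, 4)

Write a = (a_1, ..., a_4) in the standard basis. For each basis vector v_i, ℓ(v_i) = <v_i, a> is a linear equation in the a_j's. Collect the n equations into a matrix system V a = ℓ, where row i of V is v_i (expressed in the standard basis). Since V is invertible (lower-triangular with 1s on the diagonal, up to permutation), solve by back-substitution:
  V =
[[0, 1, 0, 0],
 [1, 0, 0, 0],
 [1, 1, 1, 0],
 [1, 0, 1, 1]]
  V a = (-4, 2, 2, 10)
Solving gives a = (2, -4, 4, 4).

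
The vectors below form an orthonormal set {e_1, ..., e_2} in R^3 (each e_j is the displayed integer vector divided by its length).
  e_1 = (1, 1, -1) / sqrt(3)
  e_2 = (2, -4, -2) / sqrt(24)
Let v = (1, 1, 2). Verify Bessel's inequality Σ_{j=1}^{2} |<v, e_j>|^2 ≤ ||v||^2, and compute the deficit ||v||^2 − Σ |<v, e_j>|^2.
Σ |<v, e_j>|^2 = 3/2; ||v||^2 = 6; deficit = 9/2

Write each e_j = u_j / sqrt(<u_j, u_j>) where u_j is the displayed integer vector. Then <v, e_j> = <v, u_j> / sqrt(<u_j, u_j>), so |<v, e_j>|^2 = <v, u_j>^2 / <u_j, u_j>.
Coefficients: <v, e_1> = 0/sqrt(3), <v, e_2> = -6/sqrt(24).
Square and sum: Σ |<v, e_j>|^2 = 3/2.
Compute ||v||^2 = v·v = 6.
Deficit = 6 − 3/2 = 9/2 ≥ 0, confirming Bessel's inequality. (The deficit equals ||v − Σ <v,e_j> e_j||^2, the squared distance from v to span{e_j}.)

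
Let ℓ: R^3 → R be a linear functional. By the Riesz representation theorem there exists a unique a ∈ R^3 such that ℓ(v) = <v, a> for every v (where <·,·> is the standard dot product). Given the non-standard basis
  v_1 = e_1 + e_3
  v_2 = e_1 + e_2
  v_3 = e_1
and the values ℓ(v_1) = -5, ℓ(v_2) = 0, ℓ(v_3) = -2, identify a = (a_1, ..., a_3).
a = (-2, 2, -3)

Write a = (a_1, ..., a_3) in the standard basis. For each basis vector v_i, ℓ(v_i) = <v_i, a> is a linear equation in the a_j's. Collect the n equations into a matrix system V a = ℓ, where row i of V is v_i (expressed in the standard basis). Since V is invertible (lower-triangular with 1s on the diagonal, up to permutation), solve by back-substitution:
  V =
[[1, 0, 1],
 [1, 1, 0],
 [1, 0, 0]]
  V a = (-5, 0, -2)
Solving gives a = (-2, 2, -3).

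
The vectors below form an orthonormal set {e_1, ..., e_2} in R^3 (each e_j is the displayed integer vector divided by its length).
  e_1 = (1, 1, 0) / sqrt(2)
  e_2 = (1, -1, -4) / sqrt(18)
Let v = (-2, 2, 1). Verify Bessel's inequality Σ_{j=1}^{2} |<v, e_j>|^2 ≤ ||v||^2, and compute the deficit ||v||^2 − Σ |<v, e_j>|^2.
Σ |<v, e_j>|^2 = 32/9; ||v||^2 = 9; deficit = 49/9

Write each e_j = u_j / sqrt(<u_j, u_j>) where u_j is the displayed integer vector. Then <v, e_j> = <v, u_j> / sqrt(<u_j, u_j>), so |<v, e_j>|^2 = <v, u_j>^2 / <u_j, u_j>.
Coefficients: <v, e_1> = 0/sqrt(2), <v, e_2> = -8/sqrt(18).
Square and sum: Σ |<v, e_j>|^2 = 32/9.
Compute ||v||^2 = v·v = 9.
Deficit = 9 − 32/9 = 49/9 ≥ 0, confirming Bessel's inequality. (The deficit equals ||v − Σ <v,e_j> e_j||^2, the squared distance from v to span{e_j}.)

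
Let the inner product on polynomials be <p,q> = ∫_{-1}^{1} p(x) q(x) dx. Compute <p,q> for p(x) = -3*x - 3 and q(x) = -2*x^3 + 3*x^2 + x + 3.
<p,q> = -118/5

Expand the product: p(x)·q(x) = 6*x^4 - 3*x^3 - 12*x^2 - 12*x - 9.
∫_{-1}^{1} of each monomial x^k gives [2/(k+1) if k even, 0 if k odd]. Integrating term-by-term (or equivalently evaluating the antiderivative F(x) = 6*x^5/5 - 3*x^4/4 - 4*x^3 - 6*x^2 - 9*x at the endpoints):
  F(1) − F(−1) = -371/20 − (101/20) = -118/5.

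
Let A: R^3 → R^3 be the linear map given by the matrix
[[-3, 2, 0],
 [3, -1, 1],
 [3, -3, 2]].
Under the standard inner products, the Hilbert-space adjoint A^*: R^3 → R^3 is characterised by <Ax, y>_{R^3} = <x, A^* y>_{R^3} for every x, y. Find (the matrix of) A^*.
A^* = A^T =
[[-3, 3, 3],
 [2, -1, -3],
 [0, 1, 2]]

For real matrices with standard dot products, the defining identity <Ax, y> = <x, A^* y> gives (Ax)^T y = x^T (A^*) y, i.e. x^T A^T y = x^T (A^*) y. Since this holds for all x, y, we must have A^* = A^T. Therefore
A^* =
[[-3, 3, 3],
 [2, -1, -3],
 [0, 1, 2]].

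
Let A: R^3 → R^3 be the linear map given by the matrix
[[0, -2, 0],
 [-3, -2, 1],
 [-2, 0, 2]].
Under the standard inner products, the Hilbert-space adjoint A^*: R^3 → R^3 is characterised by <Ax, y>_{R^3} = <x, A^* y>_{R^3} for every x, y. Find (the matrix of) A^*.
A^* = A^T =
[[0, -3, -2],
 [-2, -2, 0],
 [0, 1, 2]]

For real matrices with standard dot products, the defining identity <Ax, y> = <x, A^* y> gives (Ax)^T y = x^T (A^*) y, i.e. x^T A^T y = x^T (A^*) y. Since this holds for all x, y, we must have A^* = A^T. Therefore
A^* =
[[0, -3, -2],
 [-2, -2, 0],
 [0, 1, 2]].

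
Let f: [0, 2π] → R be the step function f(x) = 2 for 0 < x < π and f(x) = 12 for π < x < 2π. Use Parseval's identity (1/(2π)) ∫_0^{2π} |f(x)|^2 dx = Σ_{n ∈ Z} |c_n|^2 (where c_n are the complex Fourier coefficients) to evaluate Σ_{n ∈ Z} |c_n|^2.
Σ |c_n|^2 = 74

Parseval equates the L^2 energy of f (normalised by 1/(2π)) with the ℓ^2 sum of its Fourier coefficients: (1/(2π)) ∫_0^{2π} |f|^2 = Σ |c_n|^2.
Compute the left side: (1/(2π)) [∫_0^π 2^2 dx + ∫_π^{2π} 12^2 dx] = (1/(2π)) · (4π + 144π) = (4 + 144)/2 = 74.
So Σ_{n ∈ Z} |c_n|^2 = 74.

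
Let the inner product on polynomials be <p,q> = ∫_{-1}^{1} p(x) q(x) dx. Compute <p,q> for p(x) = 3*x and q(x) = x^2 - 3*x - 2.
<p,q> = -6

Expand the product: p(x)·q(x) = 3*x^3 - 9*x^2 - 6*x.
∫_{-1}^{1} of each monomial x^k gives [2/(k+1) if k even, 0 if k odd]. Integrating term-by-term (or equivalently evaluating the antiderivative F(x) = 3*x^4/4 - 3*x^3 - 3*x^2 at the endpoints):
  F(1) − F(−1) = -21/4 − (3/4) = -6.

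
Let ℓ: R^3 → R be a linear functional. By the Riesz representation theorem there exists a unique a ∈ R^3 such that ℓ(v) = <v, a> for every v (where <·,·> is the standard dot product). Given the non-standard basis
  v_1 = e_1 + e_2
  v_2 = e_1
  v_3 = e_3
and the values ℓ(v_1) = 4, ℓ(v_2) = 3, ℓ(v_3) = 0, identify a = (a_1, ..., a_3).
a = (3, 1, 0)

Write a = (a_1, ..., a_3) in the standard basis. For each basis vector v_i, ℓ(v_i) = <v_i, a> is a linear equation in the a_j's. Collect the n equations into a matrix system V a = ℓ, where row i of V is v_i (expressed in the standard basis). Since V is invertible (lower-triangular with 1s on the diagonal, up to permutation), solve by back-substitution:
  V =
[[1, 1, 0],
 [1, 0, 0],
 [0, 0, 1]]
  V a = (4, 3, 0)
Solving gives a = (3, 1, 0).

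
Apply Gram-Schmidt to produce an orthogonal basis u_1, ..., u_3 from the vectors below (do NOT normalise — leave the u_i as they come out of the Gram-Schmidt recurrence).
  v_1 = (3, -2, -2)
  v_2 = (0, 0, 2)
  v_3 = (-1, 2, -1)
Orthogonal basis:
  u_1 = (3, -2, -2)
  u_2 = (12/17, -8/17, 26/17)
  u_3 = (8/13, 12/13, 0)

Apply the Gram-Schmidt recurrence
  u_1 = v_1
  u_i = v_i − Σ_{j<i} ((v_i · u_j) / (u_j · u_j)) · u_j.

Step by step this gives:
  u_1 = (3, -2, -2)
  u_2 = (12/17, -8/17, 26/17)
  u_3 = (8/13, 12/13, 0)

Orthogonality check:
  u_2 · u_1 = 0 (should be 0)
  u_3 · u_1 = 0 (should be 0)
  u_3 · u_2 = 0 (should be 0)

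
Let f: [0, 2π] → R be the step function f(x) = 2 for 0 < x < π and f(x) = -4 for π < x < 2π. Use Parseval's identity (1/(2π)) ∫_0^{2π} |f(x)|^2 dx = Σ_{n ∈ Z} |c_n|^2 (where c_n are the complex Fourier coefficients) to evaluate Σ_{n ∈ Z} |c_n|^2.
Σ |c_n|^2 = 10

Parseval equates the L^2 energy of f (normalised by 1/(2π)) with the ℓ^2 sum of its Fourier coefficients: (1/(2π)) ∫_0^{2π} |f|^2 = Σ |c_n|^2.
Compute the left side: (1/(2π)) [∫_0^π 2^2 dx + ∫_π^{2π} (-4)^2 dx] = (1/(2π)) · (4π + 16π) = (4 + 16)/2 = 10.
So Σ_{n ∈ Z} |c_n|^2 = 10.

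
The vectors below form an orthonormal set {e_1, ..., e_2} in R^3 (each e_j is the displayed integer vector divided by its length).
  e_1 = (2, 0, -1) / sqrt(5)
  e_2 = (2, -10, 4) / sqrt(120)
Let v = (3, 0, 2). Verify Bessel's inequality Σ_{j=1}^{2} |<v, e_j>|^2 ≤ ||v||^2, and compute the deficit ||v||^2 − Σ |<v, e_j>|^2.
Σ |<v, e_j>|^2 = 29/6; ||v||^2 = 13; deficit = 49/6

Write each e_j = u_j / sqrt(<u_j, u_j>) where u_j is the displayed integer vector. Then <v, e_j> = <v, u_j> / sqrt(<u_j, u_j>), so |<v, e_j>|^2 = <v, u_j>^2 / <u_j, u_j>.
Coefficients: <v, e_1> = 4/sqrt(5), <v, e_2> = 14/sqrt(120).
Square and sum: Σ |<v, e_j>|^2 = 29/6.
Compute ||v||^2 = v·v = 13.
Deficit = 13 − 29/6 = 49/6 ≥ 0, confirming Bessel's inequality. (The deficit equals ||v − Σ <v,e_j> e_j||^2, the squared distance from v to span{e_j}.)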